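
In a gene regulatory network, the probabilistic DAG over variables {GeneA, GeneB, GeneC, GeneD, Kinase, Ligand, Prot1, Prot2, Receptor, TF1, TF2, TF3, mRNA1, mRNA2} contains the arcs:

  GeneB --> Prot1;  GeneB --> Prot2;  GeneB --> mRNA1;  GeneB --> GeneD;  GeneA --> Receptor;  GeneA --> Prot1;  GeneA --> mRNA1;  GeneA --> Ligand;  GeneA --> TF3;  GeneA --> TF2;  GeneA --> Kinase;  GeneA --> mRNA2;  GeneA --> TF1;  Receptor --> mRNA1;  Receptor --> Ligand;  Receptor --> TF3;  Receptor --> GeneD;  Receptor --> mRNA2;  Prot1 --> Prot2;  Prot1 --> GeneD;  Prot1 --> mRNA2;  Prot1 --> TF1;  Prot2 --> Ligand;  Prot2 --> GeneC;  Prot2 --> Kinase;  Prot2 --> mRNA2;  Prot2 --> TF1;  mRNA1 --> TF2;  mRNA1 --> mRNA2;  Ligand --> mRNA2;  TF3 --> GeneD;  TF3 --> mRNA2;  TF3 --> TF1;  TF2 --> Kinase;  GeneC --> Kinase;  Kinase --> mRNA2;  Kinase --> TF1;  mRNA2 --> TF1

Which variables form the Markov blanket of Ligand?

{GeneA, Kinase, Prot1, Prot2, Receptor, TF3, mRNA1, mRNA2}

Ligand's children: mRNA2.
Pa(Ligand) = {GeneA, Prot2, Receptor}.
For each child, the remaining parents (spouses of Ligand):
  mRNA2's other parents are GeneA, Kinase, Prot1, Prot2, Receptor, TF3, mRNA1.
Union: {GeneA, Prot2, Receptor} ∪ {mRNA2} ∪ {GeneA, Kinase, Prot1, Prot2, Receptor, TF3, mRNA1} = {GeneA, Kinase, Prot1, Prot2, Receptor, TF3, mRNA1, mRNA2}.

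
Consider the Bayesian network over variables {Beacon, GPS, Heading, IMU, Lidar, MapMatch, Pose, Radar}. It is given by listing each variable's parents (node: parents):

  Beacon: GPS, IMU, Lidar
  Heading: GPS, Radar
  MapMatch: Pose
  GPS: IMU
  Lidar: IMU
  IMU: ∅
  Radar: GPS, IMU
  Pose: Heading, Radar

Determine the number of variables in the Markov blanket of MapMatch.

1

Pa(MapMatch) = {Pose}.
MapMatch has no children.
With no children, MapMatch has no spouses; the co-parent set is empty.
MB(MapMatch) = {Pose}, which has 1 node.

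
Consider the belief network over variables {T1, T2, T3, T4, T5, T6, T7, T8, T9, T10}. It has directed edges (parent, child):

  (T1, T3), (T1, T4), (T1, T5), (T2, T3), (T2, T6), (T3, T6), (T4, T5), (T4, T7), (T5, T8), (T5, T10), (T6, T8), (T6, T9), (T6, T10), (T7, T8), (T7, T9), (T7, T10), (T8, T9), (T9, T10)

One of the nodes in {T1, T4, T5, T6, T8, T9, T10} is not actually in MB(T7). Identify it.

T1

T7 has parent T4.
Children of T7: T8, T9, T10.
Parents of each child, excluding T7:
  T8 also has parents T5, T6.
  T9 also has parents T6, T8.
  T10's other parents are T5, T6, T9.
MB(T7) = {T4, T5, T6, T8, T9, T10}.
T1 is neither a parent, child, nor co-parent of T7, so it does not belong.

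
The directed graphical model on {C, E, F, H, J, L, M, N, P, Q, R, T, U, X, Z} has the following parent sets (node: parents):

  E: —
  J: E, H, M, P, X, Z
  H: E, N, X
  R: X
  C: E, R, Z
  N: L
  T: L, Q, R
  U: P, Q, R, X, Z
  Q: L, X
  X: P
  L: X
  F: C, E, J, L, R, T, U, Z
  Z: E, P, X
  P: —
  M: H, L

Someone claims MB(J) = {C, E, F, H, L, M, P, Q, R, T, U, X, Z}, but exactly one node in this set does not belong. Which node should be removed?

By definition, MB(J) is built from J's parents, J's children, and the co-parents of J.
J's parents: E, H, M, P, X, Z.
J's children: F.
Co-parents of J (other parents of its children):
  F also has parents C, E, L, R, T, U, Z.
MB(J) = {C, E, F, H, L, M, P, R, T, U, X, Z}.
Q is neither a parent, child, nor co-parent of J, so it does not belong.

Q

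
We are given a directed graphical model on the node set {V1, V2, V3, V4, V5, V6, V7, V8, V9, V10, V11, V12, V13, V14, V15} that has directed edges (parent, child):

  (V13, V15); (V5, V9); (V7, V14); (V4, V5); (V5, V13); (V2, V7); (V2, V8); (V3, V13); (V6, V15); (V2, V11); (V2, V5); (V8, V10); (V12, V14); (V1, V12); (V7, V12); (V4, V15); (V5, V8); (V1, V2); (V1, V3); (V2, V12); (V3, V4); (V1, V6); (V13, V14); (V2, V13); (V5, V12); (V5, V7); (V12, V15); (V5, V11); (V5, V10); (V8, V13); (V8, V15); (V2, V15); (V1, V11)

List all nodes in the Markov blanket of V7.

{V1, V2, V5, V12, V13, V14}

Recall MB(v) = parents ∪ children ∪ spouses, where spouses are the other parents of v's children.
Ch(V7) = {V12, V14}.
V7 has parents V2, V5.
Parents of each child, excluding V7:
  parents(V12) \ {V7} = {V1, V2, V5}.
  V14's other parents are V12, V13.
Taking the union gives {V1, V2, V5, V12, V13, V14}.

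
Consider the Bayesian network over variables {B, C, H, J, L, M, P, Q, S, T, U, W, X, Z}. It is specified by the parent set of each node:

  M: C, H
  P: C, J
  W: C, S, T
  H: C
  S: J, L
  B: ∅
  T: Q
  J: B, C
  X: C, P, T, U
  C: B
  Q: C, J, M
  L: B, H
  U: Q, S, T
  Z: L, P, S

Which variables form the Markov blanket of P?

{C, J, L, S, T, U, X, Z}

Pa(P) = {C, J}.
P's children: X, Z.
Co-parents of P (other parents of its children):
  X: C, T, U
  Z: L, S
Union: {C, J} ∪ {X, Z} ∪ {C, L, S, T, U} = {C, J, L, S, T, U, X, Z}.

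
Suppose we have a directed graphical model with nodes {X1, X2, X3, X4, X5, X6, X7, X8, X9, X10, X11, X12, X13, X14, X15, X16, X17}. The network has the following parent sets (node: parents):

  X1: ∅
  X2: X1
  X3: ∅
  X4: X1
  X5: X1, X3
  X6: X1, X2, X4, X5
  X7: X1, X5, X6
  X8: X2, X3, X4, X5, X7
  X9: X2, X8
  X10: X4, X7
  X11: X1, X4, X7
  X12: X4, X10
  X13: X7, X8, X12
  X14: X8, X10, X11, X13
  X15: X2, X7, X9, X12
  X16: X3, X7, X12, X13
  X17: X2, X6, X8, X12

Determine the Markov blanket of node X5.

{X1, X2, X3, X4, X6, X7, X8}

X5's parents: X1, X3.
X5 has children X6, X7, X8.
Parents of each child, excluding X5:
  parents(X6) \ {X5} = {X1, X2, X4}.
  X7's other parents are X1, X6.
  X8 also has parents X2, X3, X4, X7.
Union: {X1, X3} ∪ {X6, X7, X8} ∪ {X1, X2, X3, X4, X6, X7} = {X1, X2, X3, X4, X6, X7, X8}.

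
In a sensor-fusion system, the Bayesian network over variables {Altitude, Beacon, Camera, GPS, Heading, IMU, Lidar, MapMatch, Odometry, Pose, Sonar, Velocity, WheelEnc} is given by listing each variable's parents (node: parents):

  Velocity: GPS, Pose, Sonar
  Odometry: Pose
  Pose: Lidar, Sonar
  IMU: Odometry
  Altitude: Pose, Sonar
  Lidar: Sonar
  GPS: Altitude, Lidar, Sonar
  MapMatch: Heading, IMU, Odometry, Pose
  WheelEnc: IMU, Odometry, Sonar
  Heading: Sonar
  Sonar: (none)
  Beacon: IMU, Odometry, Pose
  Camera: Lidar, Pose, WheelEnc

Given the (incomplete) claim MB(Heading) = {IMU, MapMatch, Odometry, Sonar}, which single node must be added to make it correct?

Pose

Heading has parent Sonar.
Children of Heading: MapMatch.
Parents of each child, excluding Heading:
  MapMatch's other parents are IMU, Odometry, Pose.
MB(Heading) = {IMU, MapMatch, Odometry, Pose, Sonar}.
Comparing with the claimed set, Pose is missing.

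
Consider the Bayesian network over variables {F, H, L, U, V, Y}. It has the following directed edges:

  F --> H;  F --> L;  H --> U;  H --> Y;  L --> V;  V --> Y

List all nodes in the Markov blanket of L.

{F, V}

Recall MB(v) = parents ∪ children ∪ spouses, where spouses are the other parents of v's children.
L has child V.
L's parents: F.
Parents of each child, excluding L:
  V: —
Union: {F} ∪ {V} ∪ {} = {F, V}.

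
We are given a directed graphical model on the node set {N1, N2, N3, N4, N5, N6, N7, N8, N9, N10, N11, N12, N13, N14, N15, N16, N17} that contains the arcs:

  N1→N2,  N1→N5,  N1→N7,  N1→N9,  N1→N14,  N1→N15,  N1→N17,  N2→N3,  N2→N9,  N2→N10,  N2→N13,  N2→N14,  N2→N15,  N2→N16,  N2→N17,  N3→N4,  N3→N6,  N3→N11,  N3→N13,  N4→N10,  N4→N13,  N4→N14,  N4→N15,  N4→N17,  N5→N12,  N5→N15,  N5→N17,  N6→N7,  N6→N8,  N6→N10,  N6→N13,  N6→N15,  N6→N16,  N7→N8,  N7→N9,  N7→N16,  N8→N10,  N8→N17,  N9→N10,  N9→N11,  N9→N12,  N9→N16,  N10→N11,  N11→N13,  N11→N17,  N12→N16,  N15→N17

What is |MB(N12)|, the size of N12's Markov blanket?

6

By definition, MB(N12) is built from N12's parents, N12's children, and the co-parents of N12.
N12's parents: N5, N9.
Ch(N12) = {N16}.
Other parents of N12's children:
  N16: N2, N6, N7, N9
MB(N12) = {N2, N5, N6, N7, N9, N16}, which has 6 nodes.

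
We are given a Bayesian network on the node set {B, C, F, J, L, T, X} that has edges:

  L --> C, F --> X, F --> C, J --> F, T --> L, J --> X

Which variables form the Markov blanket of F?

F's children: C, X.
F's parents: J.
Co-parents of F (other parents of its children):
  X's other parent is J.
  C also has parent L.
Union: {J} ∪ {C, X} ∪ {J, L} = {C, J, L, X}.

{C, J, L, X}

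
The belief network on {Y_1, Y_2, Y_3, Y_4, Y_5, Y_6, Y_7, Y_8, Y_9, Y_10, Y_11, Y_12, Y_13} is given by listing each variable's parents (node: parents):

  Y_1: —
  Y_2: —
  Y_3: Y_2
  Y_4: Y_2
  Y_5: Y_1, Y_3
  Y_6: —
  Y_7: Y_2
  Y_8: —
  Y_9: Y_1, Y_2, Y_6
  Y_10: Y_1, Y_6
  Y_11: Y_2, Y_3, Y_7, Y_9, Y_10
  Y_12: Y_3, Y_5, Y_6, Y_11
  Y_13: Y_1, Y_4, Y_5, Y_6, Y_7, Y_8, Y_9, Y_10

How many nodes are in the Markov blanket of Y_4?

9

The Markov blanket of a node is its parents, its children, and the other parents of its children.
Y_4 has child Y_13.
Parents of Y_4: Y_2.
For each child, the remaining parents (spouses of Y_4):
  Y_13: Y_1, Y_5, Y_6, Y_7, Y_8, Y_9, Y_10
MB(Y_4) = {Y_1, Y_2, Y_5, Y_6, Y_7, Y_8, Y_9, Y_10, Y_13}, which has 9 nodes.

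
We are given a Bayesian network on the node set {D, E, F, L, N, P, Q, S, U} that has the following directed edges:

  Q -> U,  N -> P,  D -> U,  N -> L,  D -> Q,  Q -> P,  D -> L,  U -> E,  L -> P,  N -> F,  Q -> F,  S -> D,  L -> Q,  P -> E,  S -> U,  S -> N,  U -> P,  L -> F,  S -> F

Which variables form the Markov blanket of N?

N's children: F, L, P.
Pa(N) = {S}.
For each child, the remaining parents (spouses of N):
  L also has parent D.
  F also has parents L, Q, S.
  P's other parents are L, Q, U.
MB(N) = {D, F, L, P, Q, S, U}.

{D, F, L, P, Q, S, U}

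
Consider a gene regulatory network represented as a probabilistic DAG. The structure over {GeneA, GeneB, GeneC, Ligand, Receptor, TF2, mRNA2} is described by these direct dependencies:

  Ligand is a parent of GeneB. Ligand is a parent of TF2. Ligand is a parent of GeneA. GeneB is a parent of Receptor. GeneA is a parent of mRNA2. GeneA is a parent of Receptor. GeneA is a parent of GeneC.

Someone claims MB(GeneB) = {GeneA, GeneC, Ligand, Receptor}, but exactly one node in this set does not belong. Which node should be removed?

GeneB has parent Ligand.
Children of GeneB: Receptor.
Co-parents of GeneB (other parents of its children):
  Receptor: GeneA
MB(GeneB) = {GeneA, Ligand, Receptor}.
GeneC is neither a parent, child, nor co-parent of GeneB, so it does not belong.

GeneC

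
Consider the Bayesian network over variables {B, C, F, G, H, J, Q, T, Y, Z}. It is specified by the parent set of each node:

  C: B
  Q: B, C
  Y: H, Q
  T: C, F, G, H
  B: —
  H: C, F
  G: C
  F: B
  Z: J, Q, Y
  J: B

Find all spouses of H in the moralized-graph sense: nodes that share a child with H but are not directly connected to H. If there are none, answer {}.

Children of H: T, Y.
  T also has parents C, F, G.
  Y also has parent Q.
Excluding nodes already adjacent to H (C, F, T, Y), the co-parent-only contribution is {G, Q}.

{G, Q}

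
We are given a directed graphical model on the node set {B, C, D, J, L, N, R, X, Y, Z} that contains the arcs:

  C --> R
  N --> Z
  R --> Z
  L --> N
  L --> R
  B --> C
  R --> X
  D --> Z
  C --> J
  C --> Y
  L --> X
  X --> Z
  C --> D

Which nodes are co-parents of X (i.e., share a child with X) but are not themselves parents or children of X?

{D, N}

Children of X: Z.
  Z: D, N, R
Excluding nodes already adjacent to X (L, R, Z), the co-parent-only contribution is {D, N}.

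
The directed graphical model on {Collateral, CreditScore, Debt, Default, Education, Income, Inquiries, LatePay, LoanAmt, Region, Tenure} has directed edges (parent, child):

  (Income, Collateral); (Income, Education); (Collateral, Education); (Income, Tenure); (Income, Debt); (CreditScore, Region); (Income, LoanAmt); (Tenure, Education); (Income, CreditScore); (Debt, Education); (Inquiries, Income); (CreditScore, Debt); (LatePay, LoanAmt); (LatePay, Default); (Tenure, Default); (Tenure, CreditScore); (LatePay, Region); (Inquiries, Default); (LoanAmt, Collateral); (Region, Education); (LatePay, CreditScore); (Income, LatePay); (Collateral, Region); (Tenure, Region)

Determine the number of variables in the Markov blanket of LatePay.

Pa(LatePay) = {Income}.
Ch(LatePay) = {CreditScore, Default, LoanAmt, Region}.
Co-parents of LatePay (other parents of its children):
  LoanAmt: Income
  CreditScore: Income, Tenure
  Region: Collateral, CreditScore, Tenure
  Default: Inquiries, Tenure
MB(LatePay) = {Collateral, CreditScore, Default, Income, Inquiries, LoanAmt, Region, Tenure}, which has 8 nodes.

8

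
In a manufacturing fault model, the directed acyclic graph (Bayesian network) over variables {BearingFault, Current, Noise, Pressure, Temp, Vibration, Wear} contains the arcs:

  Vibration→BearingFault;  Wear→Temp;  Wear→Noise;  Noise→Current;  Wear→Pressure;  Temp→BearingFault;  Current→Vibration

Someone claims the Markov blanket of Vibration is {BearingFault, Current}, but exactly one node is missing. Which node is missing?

The Markov blanket of a node is its parents, its children, and the other parents of its children.
Vibration has parent Current.
Vibration's children: BearingFault.
Other parents of Vibration's children:
  BearingFault's other parent is Temp.
MB(Vibration) = {BearingFault, Current, Temp}.
Comparing with the claimed set, Temp is missing.

Temp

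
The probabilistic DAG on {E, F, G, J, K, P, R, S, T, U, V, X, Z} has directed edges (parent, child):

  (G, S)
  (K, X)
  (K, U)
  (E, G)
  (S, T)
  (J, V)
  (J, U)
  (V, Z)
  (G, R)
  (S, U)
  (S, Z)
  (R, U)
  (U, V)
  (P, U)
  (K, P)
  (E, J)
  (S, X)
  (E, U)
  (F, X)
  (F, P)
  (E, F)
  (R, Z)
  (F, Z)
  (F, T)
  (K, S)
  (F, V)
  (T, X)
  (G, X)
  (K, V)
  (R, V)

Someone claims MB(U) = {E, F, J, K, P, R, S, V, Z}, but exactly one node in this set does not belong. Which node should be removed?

The Markov blanket of a node is its parents, its children, and the other parents of its children.
U has parents E, J, K, P, R, S.
Children of U: V.
For each child, the remaining parents (spouses of U):
  V: F, J, K, R
MB(U) = {E, F, J, K, P, R, S, V}.
Z is neither a parent, child, nor co-parent of U, so it does not belong.

Z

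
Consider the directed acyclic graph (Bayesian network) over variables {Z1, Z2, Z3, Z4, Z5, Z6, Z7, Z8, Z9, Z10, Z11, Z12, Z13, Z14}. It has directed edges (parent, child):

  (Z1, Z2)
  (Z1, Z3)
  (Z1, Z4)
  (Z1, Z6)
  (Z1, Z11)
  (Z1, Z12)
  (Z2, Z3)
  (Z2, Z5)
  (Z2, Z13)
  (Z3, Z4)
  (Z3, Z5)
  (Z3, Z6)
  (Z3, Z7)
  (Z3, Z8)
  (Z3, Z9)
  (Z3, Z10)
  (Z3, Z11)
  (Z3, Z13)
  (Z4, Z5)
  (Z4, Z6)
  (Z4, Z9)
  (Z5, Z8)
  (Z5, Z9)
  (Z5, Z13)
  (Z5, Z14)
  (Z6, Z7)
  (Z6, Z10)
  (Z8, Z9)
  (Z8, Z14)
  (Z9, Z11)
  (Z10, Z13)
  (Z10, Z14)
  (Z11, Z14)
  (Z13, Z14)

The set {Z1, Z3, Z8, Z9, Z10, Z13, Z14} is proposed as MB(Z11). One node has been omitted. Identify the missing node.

Z11 has parents Z1, Z3, Z9.
Children of Z11: Z14.
Other parents of Z11's children:
  Z14: Z5, Z8, Z10, Z13
MB(Z11) = {Z1, Z3, Z5, Z8, Z9, Z10, Z13, Z14}.
Comparing with the claimed set, Z5 is missing.

Z5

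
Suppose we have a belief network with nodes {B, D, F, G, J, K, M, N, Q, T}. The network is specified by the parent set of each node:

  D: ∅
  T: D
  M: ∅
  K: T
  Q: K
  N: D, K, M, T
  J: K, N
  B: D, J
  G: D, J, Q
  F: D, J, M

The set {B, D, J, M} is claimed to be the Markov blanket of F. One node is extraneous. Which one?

B

A node's Markov blanket = Pa ∪ Ch ∪ (parents of Ch other than the node itself).
F's parents: D, J, M.
F has no children.
With no children, F has no spouses; the co-parent set is empty.
MB(F) = {D, J, M}.
B is neither a parent, child, nor co-parent of F, so it does not belong.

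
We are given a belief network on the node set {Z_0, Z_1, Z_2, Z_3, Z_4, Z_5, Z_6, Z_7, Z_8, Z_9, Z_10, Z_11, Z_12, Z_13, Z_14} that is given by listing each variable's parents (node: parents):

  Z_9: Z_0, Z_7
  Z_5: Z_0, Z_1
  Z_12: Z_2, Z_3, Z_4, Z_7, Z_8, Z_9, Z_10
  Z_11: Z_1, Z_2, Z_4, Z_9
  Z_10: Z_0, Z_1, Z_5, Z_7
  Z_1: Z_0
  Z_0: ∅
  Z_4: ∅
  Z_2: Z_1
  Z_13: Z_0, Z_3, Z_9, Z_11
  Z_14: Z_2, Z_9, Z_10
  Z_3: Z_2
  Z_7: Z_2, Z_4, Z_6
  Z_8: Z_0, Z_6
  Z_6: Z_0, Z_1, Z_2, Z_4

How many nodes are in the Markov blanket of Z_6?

Recall MB(v) = parents ∪ children ∪ spouses, where spouses are the other parents of v's children.
Z_6's parents: Z_0, Z_1, Z_2, Z_4.
Ch(Z_6) = {Z_7, Z_8}.
Other parents of Z_6's children:
  Z_7: Z_2, Z_4
  Z_8: Z_0
MB(Z_6) = {Z_0, Z_1, Z_2, Z_4, Z_7, Z_8}, which has 6 nodes.

6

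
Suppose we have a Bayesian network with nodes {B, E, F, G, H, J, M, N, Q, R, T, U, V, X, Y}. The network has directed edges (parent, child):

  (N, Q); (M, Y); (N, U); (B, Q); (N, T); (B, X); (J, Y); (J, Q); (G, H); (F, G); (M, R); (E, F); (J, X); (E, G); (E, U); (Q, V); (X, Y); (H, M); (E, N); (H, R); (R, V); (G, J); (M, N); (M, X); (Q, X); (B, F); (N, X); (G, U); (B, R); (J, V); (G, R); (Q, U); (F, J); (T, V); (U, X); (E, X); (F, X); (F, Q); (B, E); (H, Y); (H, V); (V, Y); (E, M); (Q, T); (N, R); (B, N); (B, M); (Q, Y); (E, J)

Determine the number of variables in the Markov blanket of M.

13

Recall MB(v) = parents ∪ children ∪ spouses, where spouses are the other parents of v's children.
M has parents B, E, H.
Children of M: N, R, X, Y.
Parents of each child, excluding M:
  N: B, E
  R: B, G, H, N
  X: B, E, F, J, N, Q, U
  Y: H, J, Q, V, X
MB(M) = {B, E, F, G, H, J, N, Q, R, U, V, X, Y}, which has 13 nodes.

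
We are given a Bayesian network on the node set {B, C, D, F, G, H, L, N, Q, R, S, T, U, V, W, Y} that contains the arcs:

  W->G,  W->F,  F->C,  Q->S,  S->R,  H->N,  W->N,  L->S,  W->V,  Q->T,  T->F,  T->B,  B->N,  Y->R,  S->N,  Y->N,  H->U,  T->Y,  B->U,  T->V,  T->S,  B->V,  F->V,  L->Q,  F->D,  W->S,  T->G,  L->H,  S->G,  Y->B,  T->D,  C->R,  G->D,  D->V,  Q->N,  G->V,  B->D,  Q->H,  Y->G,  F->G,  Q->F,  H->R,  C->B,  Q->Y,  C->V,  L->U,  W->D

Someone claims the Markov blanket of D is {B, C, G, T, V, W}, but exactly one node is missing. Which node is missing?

Recall MB(v) = parents ∪ children ∪ spouses, where spouses are the other parents of v's children.
D has parents B, F, G, T, W.
Children of D: V.
For each child, the remaining parents (spouses of D):
  V also has parents B, C, F, G, T, W.
MB(D) = {B, C, F, G, T, V, W}.
Comparing with the claimed set, F is missing.

F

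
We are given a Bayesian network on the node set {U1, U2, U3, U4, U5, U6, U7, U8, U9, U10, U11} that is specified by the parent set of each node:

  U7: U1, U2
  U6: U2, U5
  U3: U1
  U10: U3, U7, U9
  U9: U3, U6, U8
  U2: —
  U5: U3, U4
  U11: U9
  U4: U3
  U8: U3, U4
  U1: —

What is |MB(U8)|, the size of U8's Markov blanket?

By definition, MB(U8) is built from U8's parents, U8's children, and the co-parents of U8.
Children of U8: U9.
Parents of U8: U3, U4.
Co-parents of U8 (other parents of its children):
  U9: U3, U6
MB(U8) = {U3, U4, U6, U9}, which has 4 nodes.

4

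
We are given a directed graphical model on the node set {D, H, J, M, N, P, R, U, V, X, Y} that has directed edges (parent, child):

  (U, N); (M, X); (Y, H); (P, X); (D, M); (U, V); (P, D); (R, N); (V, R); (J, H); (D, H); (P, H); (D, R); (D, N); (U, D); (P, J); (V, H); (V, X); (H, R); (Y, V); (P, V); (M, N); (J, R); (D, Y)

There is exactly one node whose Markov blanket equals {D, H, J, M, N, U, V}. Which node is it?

The target node must have every member of {D, H, J, M, N, U, V} as a parent, child, or co-parent, and no others.
Parents of R: D, H, J, V; children: N; co-parents: D, M, U.
These exactly cover the given set, so the node is R.

R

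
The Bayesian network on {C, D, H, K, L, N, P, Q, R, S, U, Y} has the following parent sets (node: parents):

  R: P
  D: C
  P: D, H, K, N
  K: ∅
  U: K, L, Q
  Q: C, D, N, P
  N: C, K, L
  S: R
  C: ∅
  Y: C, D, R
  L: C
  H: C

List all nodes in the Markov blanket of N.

Pa(N) = {C, K, L}.
Children of N: P, Q.
Parents of each child, excluding N:
  P's other parents are D, H, K.
  parents(Q) \ {N} = {C, D, P}.
MB(N) = {C, D, H, K, L, P, Q}.

{C, D, H, K, L, P, Q}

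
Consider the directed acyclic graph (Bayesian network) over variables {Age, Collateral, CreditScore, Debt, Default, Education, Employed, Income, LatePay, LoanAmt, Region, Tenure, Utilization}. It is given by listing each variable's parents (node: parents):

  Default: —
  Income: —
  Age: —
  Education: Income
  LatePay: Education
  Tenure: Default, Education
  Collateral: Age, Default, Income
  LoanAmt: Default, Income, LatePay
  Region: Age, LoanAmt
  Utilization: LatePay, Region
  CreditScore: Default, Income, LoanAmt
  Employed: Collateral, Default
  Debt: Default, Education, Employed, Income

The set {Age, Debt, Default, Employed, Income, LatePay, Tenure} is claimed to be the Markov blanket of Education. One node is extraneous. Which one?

Age

Parents of Education: Income.
Ch(Education) = {Debt, LatePay, Tenure}.
Parents of each child, excluding Education:
  LatePay has no other parent.
  parents(Tenure) \ {Education} = {Default}.
  Debt also has parents Default, Employed, Income.
MB(Education) = {Debt, Default, Employed, Income, LatePay, Tenure}.
Age is neither a parent, child, nor co-parent of Education, so it does not belong.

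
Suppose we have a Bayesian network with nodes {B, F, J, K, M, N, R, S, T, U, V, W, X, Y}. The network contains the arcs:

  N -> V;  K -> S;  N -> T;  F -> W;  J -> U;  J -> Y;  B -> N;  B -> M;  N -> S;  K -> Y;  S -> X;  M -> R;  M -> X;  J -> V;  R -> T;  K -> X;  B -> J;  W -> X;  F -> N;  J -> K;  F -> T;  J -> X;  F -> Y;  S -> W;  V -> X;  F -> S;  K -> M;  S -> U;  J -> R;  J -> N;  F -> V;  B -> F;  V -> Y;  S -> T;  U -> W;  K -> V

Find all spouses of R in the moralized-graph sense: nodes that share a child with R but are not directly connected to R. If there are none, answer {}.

Children of R: T.
  T: F, N, S
Excluding nodes already adjacent to R (J, M, T), the co-parent-only contribution is {F, N, S}.

{F, N, S}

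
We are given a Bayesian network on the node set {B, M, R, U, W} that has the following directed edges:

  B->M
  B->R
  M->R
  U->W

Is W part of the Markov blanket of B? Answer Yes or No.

No

B's parents: none.
Ch(B) = {M, R}.
Parents of each child, excluding B:
  M has no other parent.
  parents(R) \ {B} = {M}.
MB(B) = {M, R}; W is not in this set.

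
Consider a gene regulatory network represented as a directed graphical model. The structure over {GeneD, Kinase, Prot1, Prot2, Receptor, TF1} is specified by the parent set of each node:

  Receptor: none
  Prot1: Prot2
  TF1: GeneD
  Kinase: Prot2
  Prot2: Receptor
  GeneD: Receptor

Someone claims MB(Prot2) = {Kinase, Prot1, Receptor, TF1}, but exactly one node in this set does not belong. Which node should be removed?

Children of Prot2: Kinase, Prot1.
Parents of Prot2: Receptor.
Other parents of Prot2's children:
  Kinase has no other parent.
  Prot1 has no other parent.
MB(Prot2) = {Kinase, Prot1, Receptor}.
TF1 is neither a parent, child, nor co-parent of Prot2, so it does not belong.

TF1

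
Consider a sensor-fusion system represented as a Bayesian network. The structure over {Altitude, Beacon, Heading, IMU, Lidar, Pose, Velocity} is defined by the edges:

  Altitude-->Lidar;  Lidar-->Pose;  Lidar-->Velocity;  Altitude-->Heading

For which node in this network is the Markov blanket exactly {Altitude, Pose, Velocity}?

The target node must have every member of {Altitude, Pose, Velocity} as a parent, child, or co-parent, and no others.
Parents of Lidar: Altitude; children: Pose, Velocity; co-parents: none.
These exactly cover the given set, so the node is Lidar.

Lidar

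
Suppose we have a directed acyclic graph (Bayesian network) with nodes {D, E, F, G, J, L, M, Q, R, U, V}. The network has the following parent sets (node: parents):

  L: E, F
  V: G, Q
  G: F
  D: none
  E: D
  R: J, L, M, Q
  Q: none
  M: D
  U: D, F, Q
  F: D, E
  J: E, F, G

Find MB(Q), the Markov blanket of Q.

By definition, MB(Q) is built from Q's parents, Q's children, and the co-parents of Q.
Ch(Q) = {R, U, V}.
Q's parents: none.
For each child, the remaining parents (spouses of Q):
  R: J, L, M
  U: D, F
  V: G
Union: {} ∪ {R, U, V} ∪ {D, F, G, J, L, M} = {D, F, G, J, L, M, R, U, V}.

{D, F, G, J, L, M, R, U, V}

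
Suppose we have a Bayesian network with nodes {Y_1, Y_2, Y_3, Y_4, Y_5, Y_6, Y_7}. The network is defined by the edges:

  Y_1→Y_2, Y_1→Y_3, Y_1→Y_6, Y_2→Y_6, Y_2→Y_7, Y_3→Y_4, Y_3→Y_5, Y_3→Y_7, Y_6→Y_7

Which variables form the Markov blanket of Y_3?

{Y_1, Y_2, Y_4, Y_5, Y_6, Y_7}

Y_3's parents: Y_1.
Y_3's children: Y_4, Y_5, Y_7.
Other parents of Y_3's children:
  Y_4: —
  Y_5: —
  Y_7: Y_2, Y_6
Union: {Y_1} ∪ {Y_4, Y_5, Y_7} ∪ {Y_2, Y_6} = {Y_1, Y_2, Y_4, Y_5, Y_6, Y_7}.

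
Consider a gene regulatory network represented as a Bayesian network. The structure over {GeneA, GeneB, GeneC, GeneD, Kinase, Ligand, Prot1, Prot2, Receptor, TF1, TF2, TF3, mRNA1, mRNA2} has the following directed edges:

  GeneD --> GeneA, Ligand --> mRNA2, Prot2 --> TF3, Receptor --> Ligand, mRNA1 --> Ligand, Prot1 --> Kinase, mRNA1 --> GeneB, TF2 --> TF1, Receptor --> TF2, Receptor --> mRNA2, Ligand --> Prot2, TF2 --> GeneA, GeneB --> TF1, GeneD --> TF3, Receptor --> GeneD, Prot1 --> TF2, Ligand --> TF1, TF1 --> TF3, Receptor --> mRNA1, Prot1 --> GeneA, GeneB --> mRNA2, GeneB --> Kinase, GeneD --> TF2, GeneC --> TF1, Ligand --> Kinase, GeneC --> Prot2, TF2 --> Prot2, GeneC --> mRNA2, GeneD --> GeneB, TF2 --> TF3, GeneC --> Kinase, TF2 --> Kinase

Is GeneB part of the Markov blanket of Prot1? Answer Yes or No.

GeneB is a co-parent of Prot1: both are parents of Kinase.
So GeneB ∈ MB(Prot1).

Yes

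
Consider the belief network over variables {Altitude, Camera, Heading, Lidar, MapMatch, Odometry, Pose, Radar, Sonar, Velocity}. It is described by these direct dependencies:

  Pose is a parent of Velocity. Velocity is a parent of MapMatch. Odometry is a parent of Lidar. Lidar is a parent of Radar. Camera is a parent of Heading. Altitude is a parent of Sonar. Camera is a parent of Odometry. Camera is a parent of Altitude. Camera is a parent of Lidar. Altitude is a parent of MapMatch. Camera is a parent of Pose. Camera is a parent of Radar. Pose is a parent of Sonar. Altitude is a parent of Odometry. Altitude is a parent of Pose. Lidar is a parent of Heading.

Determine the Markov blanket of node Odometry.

{Altitude, Camera, Lidar}

Parents of Odometry: Altitude, Camera.
Children of Odometry: Lidar.
Co-parents of Odometry (other parents of its children):
  Lidar: Camera
Taking the union gives {Altitude, Camera, Lidar}.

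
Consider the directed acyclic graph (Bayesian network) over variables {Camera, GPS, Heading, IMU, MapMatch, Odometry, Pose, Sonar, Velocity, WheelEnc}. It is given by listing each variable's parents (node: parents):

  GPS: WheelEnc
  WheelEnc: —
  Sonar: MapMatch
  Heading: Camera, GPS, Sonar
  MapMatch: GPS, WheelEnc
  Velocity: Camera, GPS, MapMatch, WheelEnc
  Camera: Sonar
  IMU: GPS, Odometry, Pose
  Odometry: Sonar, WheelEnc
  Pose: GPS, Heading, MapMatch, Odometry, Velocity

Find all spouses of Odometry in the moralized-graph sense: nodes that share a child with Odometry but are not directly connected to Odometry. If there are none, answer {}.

{GPS, Heading, MapMatch, Velocity}

Children of Odometry: IMU, Pose.
  Pose also has parents GPS, Heading, MapMatch, Velocity.
  IMU's other parents are GPS, Pose.
Excluding nodes already adjacent to Odometry (IMU, Pose, Sonar, WheelEnc), the co-parent-only contribution is {GPS, Heading, MapMatch, Velocity}.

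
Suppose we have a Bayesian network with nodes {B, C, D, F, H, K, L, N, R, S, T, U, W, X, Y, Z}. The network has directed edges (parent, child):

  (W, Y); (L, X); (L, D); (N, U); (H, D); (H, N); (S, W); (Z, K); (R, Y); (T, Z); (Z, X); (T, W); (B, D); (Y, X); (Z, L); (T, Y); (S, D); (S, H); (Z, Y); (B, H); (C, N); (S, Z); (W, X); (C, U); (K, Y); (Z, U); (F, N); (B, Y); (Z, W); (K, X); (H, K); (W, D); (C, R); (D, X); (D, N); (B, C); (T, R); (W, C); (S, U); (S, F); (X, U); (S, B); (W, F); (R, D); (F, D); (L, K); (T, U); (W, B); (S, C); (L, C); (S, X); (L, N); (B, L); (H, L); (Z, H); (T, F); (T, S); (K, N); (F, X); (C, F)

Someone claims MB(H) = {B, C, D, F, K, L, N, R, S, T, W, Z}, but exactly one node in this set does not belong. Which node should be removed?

T

By definition, MB(H) is built from H's parents, H's children, and the co-parents of H.
Parents of H: B, S, Z.
Ch(H) = {D, K, L, N}.
Other parents of H's children:
  parents(L) \ {H} = {B, Z}.
  D's other parents are B, F, L, R, S, W.
  K's other parents are L, Z.
  N's other parents are C, D, F, K, L.
MB(H) = {B, C, D, F, K, L, N, R, S, W, Z}.
T is neither a parent, child, nor co-parent of H, so it does not belong.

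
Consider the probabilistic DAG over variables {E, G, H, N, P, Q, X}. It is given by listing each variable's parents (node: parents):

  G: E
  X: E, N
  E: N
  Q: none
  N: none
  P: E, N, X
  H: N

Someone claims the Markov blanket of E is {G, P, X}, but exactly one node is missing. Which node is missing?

By definition, MB(E) is built from E's parents, E's children, and the co-parents of E.
E has parent N.
E's children: G, P, X.
Co-parents of E (other parents of its children):
  X also has parent N.
  P's other parents are N, X.
  G: no additional parents.
MB(E) = {G, N, P, X}.
Comparing with the claimed set, N is missing.

N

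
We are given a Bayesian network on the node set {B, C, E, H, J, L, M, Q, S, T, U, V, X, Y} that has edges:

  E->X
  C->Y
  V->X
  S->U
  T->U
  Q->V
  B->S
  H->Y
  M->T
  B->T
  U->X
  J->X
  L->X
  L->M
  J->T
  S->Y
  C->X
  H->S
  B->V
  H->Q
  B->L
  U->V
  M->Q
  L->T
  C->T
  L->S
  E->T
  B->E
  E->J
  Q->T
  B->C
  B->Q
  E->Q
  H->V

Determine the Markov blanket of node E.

{B, C, H, J, L, M, Q, T, U, V, X}

Parents of E: B.
E has children J, Q, T, X.
For each child, the remaining parents (spouses of E):
  J has no other parent.
  Q also has parents B, H, M.
  parents(T) \ {E} = {B, C, J, L, M, Q}.
  X's other parents are C, J, L, U, V.
Taking the union gives {B, C, H, J, L, M, Q, T, U, V, X}.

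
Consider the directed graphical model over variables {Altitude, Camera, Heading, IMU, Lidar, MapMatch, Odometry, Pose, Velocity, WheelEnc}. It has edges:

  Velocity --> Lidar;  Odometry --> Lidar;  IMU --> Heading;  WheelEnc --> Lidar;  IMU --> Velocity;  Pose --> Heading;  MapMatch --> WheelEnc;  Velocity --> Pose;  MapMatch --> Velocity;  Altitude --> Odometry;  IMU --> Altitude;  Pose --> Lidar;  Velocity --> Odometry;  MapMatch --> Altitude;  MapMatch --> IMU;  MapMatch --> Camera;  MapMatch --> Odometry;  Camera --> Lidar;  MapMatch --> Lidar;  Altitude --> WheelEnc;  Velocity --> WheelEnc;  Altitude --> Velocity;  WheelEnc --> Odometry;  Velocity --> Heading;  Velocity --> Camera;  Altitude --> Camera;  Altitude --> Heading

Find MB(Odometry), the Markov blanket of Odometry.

Odometry has child Lidar.
Odometry has parents Altitude, MapMatch, Velocity, WheelEnc.
Parents of each child, excluding Odometry:
  Lidar also has parents Camera, MapMatch, Pose, Velocity, WheelEnc.
So the Markov blanket of Odometry is {Altitude, Camera, Lidar, MapMatch, Pose, Velocity, WheelEnc}.

{Altitude, Camera, Lidar, MapMatch, Pose, Velocity, WheelEnc}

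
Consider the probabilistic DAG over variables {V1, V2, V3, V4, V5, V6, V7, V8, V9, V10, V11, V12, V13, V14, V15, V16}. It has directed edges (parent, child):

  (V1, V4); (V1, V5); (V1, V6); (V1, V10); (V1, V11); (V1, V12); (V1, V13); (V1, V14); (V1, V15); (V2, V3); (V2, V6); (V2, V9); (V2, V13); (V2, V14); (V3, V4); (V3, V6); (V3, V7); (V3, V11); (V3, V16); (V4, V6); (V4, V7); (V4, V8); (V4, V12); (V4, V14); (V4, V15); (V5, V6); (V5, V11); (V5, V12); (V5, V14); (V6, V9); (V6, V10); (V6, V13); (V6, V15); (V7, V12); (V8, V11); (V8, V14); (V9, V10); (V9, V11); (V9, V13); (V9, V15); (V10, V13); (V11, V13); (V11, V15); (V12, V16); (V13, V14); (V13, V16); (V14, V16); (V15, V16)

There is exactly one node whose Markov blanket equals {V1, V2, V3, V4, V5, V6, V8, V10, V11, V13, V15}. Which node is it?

V9

The target node must have every member of {V1, V2, V3, V4, V5, V6, V8, V10, V11, V13, V15} as a parent, child, or co-parent, and no others.
Parents of V9: V2, V6; children: V10, V11, V13, V15; co-parents: V1, V2, V3, V4, V5, V6, V8, V10, V11.
These exactly cover the given set, so the node is V9.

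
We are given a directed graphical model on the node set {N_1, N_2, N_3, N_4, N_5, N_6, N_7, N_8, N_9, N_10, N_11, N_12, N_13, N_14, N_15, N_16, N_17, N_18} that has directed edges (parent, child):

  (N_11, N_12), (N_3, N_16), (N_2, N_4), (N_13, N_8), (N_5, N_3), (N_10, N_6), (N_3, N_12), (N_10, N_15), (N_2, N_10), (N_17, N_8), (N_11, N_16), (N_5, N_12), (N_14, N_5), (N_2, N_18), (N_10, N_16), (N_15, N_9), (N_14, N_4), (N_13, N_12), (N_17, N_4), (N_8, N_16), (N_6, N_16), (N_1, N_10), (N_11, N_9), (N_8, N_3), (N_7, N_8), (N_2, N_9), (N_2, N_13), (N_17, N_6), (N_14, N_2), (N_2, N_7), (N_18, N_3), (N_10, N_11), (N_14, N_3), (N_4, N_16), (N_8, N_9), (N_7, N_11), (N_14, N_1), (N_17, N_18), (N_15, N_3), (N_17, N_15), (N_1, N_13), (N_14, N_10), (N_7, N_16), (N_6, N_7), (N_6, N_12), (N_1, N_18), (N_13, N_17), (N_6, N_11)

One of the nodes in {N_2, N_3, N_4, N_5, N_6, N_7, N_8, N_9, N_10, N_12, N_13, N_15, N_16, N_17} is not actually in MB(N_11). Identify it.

Pa(N_11) = {N_6, N_7, N_10}.
Children of N_11: N_9, N_12, N_16.
For each child, the remaining parents (spouses of N_11):
  N_12 also has parents N_3, N_5, N_6, N_13.
  N_9 also has parents N_2, N_8, N_15.
  N_16's other parents are N_3, N_4, N_6, N_7, N_8, N_10.
MB(N_11) = {N_2, N_3, N_4, N_5, N_6, N_7, N_8, N_9, N_10, N_12, N_13, N_15, N_16}.
N_17 is neither a parent, child, nor co-parent of N_11, so it does not belong.

N_17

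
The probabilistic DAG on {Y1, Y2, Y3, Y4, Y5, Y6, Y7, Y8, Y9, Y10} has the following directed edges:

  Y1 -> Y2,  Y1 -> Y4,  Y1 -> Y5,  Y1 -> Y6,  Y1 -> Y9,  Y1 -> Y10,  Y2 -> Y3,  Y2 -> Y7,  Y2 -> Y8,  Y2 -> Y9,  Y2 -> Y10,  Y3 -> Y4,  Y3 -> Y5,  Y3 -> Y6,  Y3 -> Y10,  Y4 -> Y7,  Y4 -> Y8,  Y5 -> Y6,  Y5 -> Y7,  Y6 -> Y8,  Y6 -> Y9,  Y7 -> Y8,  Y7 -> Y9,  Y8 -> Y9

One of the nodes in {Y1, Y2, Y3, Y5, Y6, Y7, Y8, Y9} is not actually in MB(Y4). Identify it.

A node's Markov blanket = Pa ∪ Ch ∪ (parents of Ch other than the node itself).
Y4 has parents Y1, Y3.
Ch(Y4) = {Y7, Y8}.
Other parents of Y4's children:
  Y7's other parents are Y2, Y5.
  Y8 also has parents Y2, Y6, Y7.
MB(Y4) = {Y1, Y2, Y3, Y5, Y6, Y7, Y8}.
Y9 is neither a parent, child, nor co-parent of Y4, so it does not belong.

Y9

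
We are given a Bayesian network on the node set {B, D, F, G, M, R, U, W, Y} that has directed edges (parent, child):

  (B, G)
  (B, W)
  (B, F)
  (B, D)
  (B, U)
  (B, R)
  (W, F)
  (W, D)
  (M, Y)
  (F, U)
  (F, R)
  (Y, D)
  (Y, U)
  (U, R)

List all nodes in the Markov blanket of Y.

By definition, MB(Y) is built from Y's parents, Y's children, and the co-parents of Y.
Y has parent M.
Children of Y: D, U.
For each child, the remaining parents (spouses of Y):
  D also has parents B, W.
  parents(U) \ {Y} = {B, F}.
So the Markov blanket of Y is {B, D, F, M, U, W}.

{B, D, F, M, U, W}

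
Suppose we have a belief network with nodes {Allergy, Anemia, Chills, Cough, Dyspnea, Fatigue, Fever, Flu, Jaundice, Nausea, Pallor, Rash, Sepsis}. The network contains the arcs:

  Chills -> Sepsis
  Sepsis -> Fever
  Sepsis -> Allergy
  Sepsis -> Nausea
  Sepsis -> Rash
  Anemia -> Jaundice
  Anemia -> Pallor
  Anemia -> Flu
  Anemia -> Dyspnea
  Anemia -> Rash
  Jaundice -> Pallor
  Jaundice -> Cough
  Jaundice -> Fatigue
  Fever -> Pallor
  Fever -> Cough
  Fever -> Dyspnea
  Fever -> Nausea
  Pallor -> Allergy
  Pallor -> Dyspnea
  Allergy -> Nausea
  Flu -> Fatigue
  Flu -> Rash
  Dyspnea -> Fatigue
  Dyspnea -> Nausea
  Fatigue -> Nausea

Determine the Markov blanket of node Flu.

The Markov blanket of a node is its parents, its children, and the other parents of its children.
Flu has parent Anemia.
Flu has children Fatigue, Rash.
Parents of each child, excluding Flu:
  Fatigue: Dyspnea, Jaundice
  Rash: Anemia, Sepsis
Union: {Anemia} ∪ {Fatigue, Rash} ∪ {Anemia, Dyspnea, Jaundice, Sepsis} = {Anemia, Dyspnea, Fatigue, Jaundice, Rash, Sepsis}.

{Anemia, Dyspnea, Fatigue, Jaundice, Rash, Sepsis}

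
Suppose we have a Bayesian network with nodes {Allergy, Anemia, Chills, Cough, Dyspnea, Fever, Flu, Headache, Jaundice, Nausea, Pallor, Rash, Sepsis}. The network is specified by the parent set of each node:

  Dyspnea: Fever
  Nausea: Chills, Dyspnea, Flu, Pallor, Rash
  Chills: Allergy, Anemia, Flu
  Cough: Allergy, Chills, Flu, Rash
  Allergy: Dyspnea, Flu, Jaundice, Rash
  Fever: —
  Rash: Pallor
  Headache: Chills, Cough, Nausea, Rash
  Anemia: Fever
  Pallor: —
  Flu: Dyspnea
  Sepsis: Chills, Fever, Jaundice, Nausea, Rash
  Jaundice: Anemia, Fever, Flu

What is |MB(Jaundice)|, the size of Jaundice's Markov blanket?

9

Parents of Jaundice: Anemia, Fever, Flu.
Jaundice's children: Allergy, Sepsis.
Co-parents of Jaundice (other parents of its children):
  Allergy also has parents Dyspnea, Flu, Rash.
  Sepsis also has parents Chills, Fever, Nausea, Rash.
MB(Jaundice) = {Allergy, Anemia, Chills, Dyspnea, Fever, Flu, Nausea, Rash, Sepsis}, which has 9 nodes.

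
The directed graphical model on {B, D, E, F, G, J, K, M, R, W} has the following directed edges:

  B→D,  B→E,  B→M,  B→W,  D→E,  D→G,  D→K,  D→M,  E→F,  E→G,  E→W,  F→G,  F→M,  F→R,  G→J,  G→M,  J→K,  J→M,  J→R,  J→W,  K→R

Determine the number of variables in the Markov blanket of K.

4

Ch(K) = {R}.
K has parents D, J.
Parents of each child, excluding K:
  R: F, J
MB(K) = {D, F, J, R}, which has 4 nodes.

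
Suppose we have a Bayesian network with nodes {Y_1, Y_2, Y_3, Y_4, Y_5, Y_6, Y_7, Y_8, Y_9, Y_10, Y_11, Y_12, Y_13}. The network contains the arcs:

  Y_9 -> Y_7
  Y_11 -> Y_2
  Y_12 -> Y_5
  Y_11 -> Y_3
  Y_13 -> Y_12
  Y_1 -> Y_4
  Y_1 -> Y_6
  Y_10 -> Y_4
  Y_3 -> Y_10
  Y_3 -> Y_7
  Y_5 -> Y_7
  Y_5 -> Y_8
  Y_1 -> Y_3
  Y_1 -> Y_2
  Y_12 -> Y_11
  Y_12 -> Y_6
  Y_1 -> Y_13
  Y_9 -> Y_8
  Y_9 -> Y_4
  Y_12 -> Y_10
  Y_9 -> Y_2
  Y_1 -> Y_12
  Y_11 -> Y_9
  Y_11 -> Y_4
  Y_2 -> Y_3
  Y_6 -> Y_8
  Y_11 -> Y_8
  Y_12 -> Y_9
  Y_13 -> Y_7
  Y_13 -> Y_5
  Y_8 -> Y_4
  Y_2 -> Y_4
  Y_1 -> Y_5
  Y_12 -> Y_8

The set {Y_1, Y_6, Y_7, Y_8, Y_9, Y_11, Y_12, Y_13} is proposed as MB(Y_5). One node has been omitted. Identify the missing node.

Recall MB(v) = parents ∪ children ∪ spouses, where spouses are the other parents of v's children.
Y_5's parents: Y_1, Y_12, Y_13.
Ch(Y_5) = {Y_7, Y_8}.
Co-parents of Y_5 (other parents of its children):
  Y_8 also has parents Y_6, Y_9, Y_11, Y_12.
  Y_7 also has parents Y_3, Y_9, Y_13.
MB(Y_5) = {Y_1, Y_3, Y_6, Y_7, Y_8, Y_9, Y_11, Y_12, Y_13}.
Comparing with the claimed set, Y_3 is missing.

Y_3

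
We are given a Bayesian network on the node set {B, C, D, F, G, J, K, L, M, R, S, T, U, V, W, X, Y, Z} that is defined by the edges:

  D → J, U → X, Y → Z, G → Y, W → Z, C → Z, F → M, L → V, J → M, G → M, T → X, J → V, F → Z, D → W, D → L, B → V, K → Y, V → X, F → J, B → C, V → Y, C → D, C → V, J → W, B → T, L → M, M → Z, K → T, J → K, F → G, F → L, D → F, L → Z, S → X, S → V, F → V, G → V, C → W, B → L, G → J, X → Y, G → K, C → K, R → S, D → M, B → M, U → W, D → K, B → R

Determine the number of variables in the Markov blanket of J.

The Markov blanket of a node is its parents, its children, and the other parents of its children.
Parents of J: D, F, G.
J has children K, M, V, W.
For each child, the remaining parents (spouses of J):
  parents(K) \ {J} = {C, D, G}.
  M also has parents B, D, F, G, L.
  V also has parents B, C, F, G, L, S.
  W also has parents C, D, U.
MB(J) = {B, C, D, F, G, K, L, M, S, U, V, W}, which has 12 nodes.

12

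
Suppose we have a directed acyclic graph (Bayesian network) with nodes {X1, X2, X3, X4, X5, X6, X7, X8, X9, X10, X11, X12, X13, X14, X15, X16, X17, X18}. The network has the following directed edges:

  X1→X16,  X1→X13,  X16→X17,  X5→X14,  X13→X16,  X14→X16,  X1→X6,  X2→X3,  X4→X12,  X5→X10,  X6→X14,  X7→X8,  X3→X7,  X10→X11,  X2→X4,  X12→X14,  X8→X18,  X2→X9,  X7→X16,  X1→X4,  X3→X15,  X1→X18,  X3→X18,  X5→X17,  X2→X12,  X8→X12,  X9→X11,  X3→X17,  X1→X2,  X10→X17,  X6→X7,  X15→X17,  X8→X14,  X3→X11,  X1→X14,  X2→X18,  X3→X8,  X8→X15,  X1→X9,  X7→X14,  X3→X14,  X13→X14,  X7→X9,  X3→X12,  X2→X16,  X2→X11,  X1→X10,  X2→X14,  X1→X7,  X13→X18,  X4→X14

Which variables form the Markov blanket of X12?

Recall MB(v) = parents ∪ children ∪ spouses, where spouses are the other parents of v's children.
X12's children: X14.
X12's parents: X2, X3, X4, X8.
Other parents of X12's children:
  X14's other parents are X1, X2, X3, X4, X5, X6, X7, X8, X13.
Taking the union gives {X1, X2, X3, X4, X5, X6, X7, X8, X13, X14}.

{X1, X2, X3, X4, X5, X6, X7, X8, X13, X14}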